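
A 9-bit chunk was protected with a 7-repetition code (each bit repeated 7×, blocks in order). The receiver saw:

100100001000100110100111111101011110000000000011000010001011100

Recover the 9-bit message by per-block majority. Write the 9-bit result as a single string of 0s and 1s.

Block 1 (1001000): 2 ones → 0
Block 2 (0100010): 2 ones → 0
Block 3 (0110100): 3 ones → 0
Block 4 (1111111): 7 ones → 1
Block 5 (0101111): 5 ones → 1
Block 6 (0000000): 0 ones → 0
Block 7 (0000110): 2 ones → 0
Block 8 (0001000): 1 one → 0
Block 9 (1011100): 4 ones → 1

000110001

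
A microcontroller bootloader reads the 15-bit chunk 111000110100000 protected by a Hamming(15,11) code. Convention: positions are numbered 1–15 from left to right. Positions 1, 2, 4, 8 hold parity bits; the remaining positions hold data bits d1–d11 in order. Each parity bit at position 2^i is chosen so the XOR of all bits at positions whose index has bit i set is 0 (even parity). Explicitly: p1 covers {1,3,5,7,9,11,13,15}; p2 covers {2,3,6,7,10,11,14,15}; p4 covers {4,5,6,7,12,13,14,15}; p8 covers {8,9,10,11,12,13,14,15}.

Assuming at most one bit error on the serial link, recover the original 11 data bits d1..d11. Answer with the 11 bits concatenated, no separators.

s1 (pos 1,3,5,7,9,11,13,15): 1⊕1⊕0⊕1⊕0⊕0⊕0⊕0 = 1
s2 (pos 2,3,6,7,10,11,14,15): 1⊕1⊕0⊕1⊕1⊕0⊕0⊕0 = 0
s4 (pos 4,5,6,7,12,13,14,15): 0⊕0⊕0⊕1⊕0⊕0⊕0⊕0 = 1
s8 (pos 8,9,10,11,12,13,14,15): 1⊕0⊕1⊕0⊕0⊕0⊕0⊕0 = 0
Syndrome s8…s1 = 0101 → error at position 5.
Flip position 5: 111000110100000 → 111010110100000
Read data bits from positions 3,5,6,7,9,10,11,12,13,14,15: 11010100000

11010100000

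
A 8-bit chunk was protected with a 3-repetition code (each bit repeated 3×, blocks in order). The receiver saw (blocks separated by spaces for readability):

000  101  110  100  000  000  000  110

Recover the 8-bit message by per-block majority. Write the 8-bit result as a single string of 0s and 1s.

01100001

Block 1 (000): 0 ones → 0
Block 2 (101): 2 ones → 1
Block 3 (110): 2 ones → 1
Block 4 (100): 1 one → 0
Block 5 (000): 0 ones → 0
Block 6 (000): 0 ones → 0
Block 7 (000): 0 ones → 0
Block 8 (110): 2 ones → 1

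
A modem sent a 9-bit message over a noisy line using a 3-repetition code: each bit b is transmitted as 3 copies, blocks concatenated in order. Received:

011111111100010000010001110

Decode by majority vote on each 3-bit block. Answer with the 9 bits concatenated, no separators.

Block 1 (011): 2 ones → 1
Block 2 (111): 3 ones → 1
Block 3 (111): 3 ones → 1
Block 4 (100): 1 one → 0
Block 5 (010): 1 one → 0
Block 6 (000): 0 ones → 0
Block 7 (010): 1 one → 0
Block 8 (001): 1 one → 0
Block 9 (110): 2 ones → 1

111000001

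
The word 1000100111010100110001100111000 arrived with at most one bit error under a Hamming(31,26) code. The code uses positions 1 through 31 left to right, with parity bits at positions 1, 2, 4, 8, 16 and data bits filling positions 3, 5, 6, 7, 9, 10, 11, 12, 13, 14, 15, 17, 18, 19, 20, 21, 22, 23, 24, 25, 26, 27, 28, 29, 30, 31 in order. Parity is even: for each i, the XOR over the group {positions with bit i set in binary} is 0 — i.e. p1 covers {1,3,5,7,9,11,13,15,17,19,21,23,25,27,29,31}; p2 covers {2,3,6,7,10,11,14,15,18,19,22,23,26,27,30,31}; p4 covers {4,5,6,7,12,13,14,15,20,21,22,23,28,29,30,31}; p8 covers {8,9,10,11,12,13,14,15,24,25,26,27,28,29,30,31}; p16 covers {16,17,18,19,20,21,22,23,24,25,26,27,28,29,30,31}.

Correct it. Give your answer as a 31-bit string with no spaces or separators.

1000100111010100100001100111000

s1 (pos 1,3,5,7,9,11,13,15,17,19,21,23,25,27,29,31): 1⊕0⊕1⊕0⊕1⊕0⊕0⊕0⊕1⊕0⊕0⊕1⊕0⊕1⊕0⊕0 = 0
s2 (pos 2,3,6,7,10,11,14,15,18,19,22,23,26,27,30,31): 0⊕0⊕0⊕0⊕1⊕0⊕1⊕0⊕1⊕0⊕1⊕1⊕1⊕1⊕0⊕0 = 1
s4 (pos 4,5,6,7,12,13,14,15,20,21,22,23,28,29,30,31): 0⊕1⊕0⊕0⊕1⊕0⊕1⊕0⊕0⊕0⊕1⊕1⊕1⊕0⊕0⊕0 = 0
s8 (pos 8,9,10,11,12,13,14,15,24,25,26,27,28,29,30,31): 1⊕1⊕1⊕0⊕1⊕0⊕1⊕0⊕0⊕0⊕1⊕1⊕1⊕0⊕0⊕0 = 0
s16 (pos 16,17,18,19,20,21,22,23,24,25,26,27,28,29,30,31): 0⊕1⊕1⊕0⊕0⊕0⊕1⊕1⊕0⊕0⊕1⊕1⊕1⊕0⊕0⊕0 = 1
Syndrome s16…s1 = 10010 → error at position 18.
Flip position 18: 1000100111010100110001100111000 → 1000100111010100100001100111000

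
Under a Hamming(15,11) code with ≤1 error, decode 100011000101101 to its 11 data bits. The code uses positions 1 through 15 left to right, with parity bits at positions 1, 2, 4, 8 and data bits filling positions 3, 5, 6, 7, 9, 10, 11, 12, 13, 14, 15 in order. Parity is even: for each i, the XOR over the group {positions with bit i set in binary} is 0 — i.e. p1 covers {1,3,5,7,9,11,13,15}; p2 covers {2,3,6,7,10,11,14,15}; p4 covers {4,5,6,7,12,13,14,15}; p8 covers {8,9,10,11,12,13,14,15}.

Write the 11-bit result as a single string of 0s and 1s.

01000101101

s1 (pos 1,3,5,7,9,11,13,15): 1⊕0⊕1⊕0⊕0⊕0⊕1⊕1 = 0
s2 (pos 2,3,6,7,10,11,14,15): 0⊕0⊕1⊕0⊕1⊕0⊕0⊕1 = 1
s4 (pos 4,5,6,7,12,13,14,15): 0⊕1⊕1⊕0⊕1⊕1⊕0⊕1 = 1
s8 (pos 8,9,10,11,12,13,14,15): 0⊕0⊕1⊕0⊕1⊕1⊕0⊕1 = 0
Syndrome s8…s1 = 0110 → error at position 6.
Flip position 6: 100011000101101 → 100010000101101
Read data bits from positions 3,5,6,7,9,10,11,12,13,14,15: 01000101101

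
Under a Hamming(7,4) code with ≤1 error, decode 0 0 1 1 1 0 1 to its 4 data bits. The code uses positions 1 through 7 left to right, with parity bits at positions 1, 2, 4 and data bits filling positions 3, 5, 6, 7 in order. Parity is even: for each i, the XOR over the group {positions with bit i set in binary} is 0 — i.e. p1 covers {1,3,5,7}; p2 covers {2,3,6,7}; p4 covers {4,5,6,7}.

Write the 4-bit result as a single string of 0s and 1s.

s1 (pos 1,3,5,7): 0⊕1⊕1⊕1 = 1
s2 (pos 2,3,6,7): 0⊕1⊕0⊕1 = 0
s4 (pos 4,5,6,7): 1⊕1⊕0⊕1 = 1
Syndrome s4…s1 = 101 → error at position 5.
Flip position 5: 0011101 → 0011001
Read data bits from positions 3,5,6,7: 1001

1001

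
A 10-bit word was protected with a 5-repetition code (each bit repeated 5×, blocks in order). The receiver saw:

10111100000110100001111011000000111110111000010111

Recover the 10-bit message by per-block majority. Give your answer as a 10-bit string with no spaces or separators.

Block 1 (10111): 4 ones → 1
Block 2 (10000): 1 one → 0
Block 3 (01101): 3 ones → 1
Block 4 (00001): 1 one → 0
Block 5 (11101): 4 ones → 1
Block 6 (10000): 1 one → 0
Block 7 (00111): 3 ones → 1
Block 8 (11011): 4 ones → 1
Block 9 (10000): 1 one → 0
Block 10 (10111): 4 ones → 1

1010101101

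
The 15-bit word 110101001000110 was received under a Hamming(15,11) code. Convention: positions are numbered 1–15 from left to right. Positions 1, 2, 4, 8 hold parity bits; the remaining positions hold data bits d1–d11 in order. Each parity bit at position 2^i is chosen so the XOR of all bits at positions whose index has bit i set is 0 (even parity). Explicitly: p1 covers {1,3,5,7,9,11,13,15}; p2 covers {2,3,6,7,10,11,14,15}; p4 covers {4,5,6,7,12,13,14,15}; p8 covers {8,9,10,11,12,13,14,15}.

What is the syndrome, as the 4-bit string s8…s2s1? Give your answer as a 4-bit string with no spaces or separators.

s1 (pos 1,3,5,7,9,11,13,15): 1⊕0⊕0⊕0⊕1⊕0⊕1⊕0 = 1
s2 (pos 2,3,6,7,10,11,14,15): 1⊕0⊕1⊕0⊕0⊕0⊕1⊕0 = 1
s4 (pos 4,5,6,7,12,13,14,15): 1⊕0⊕1⊕0⊕0⊕1⊕1⊕0 = 0
s8 (pos 8,9,10,11,12,13,14,15): 0⊕1⊕0⊕0⊕0⊕1⊕1⊕0 = 1
Syndrome s8…s1 = 1011 → error at position 11.

1011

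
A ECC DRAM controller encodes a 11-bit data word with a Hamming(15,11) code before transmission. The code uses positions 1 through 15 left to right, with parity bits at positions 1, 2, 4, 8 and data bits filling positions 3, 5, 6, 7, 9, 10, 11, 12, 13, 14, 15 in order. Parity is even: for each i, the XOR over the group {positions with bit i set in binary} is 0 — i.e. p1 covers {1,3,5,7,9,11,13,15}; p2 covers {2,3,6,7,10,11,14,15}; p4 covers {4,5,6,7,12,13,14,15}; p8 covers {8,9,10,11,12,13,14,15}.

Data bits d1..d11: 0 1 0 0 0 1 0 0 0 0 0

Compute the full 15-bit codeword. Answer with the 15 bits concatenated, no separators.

110110010100000

Place data at non-parity positions: p1 p2 0 p4 1 0 0 p8 0 1 0 0 0 0 0
p1 (pos 1,3,5,7,9,11,13,15): XOR of data positions = 0⊕1⊕0⊕0⊕0⊕0⊕0 = 1
p2 (pos 2,3,6,7,10,11,14,15): XOR of data positions = 0⊕0⊕0⊕1⊕0⊕0⊕0 = 1
p4 (pos 4,5,6,7,12,13,14,15): XOR of data positions = 1⊕0⊕0⊕0⊕0⊕0⊕0 = 1
p8 (pos 8,9,10,11,12,13,14,15): XOR of data positions = 0⊕1⊕0⊕0⊕0⊕0⊕0 = 1
Codeword: 110110010100000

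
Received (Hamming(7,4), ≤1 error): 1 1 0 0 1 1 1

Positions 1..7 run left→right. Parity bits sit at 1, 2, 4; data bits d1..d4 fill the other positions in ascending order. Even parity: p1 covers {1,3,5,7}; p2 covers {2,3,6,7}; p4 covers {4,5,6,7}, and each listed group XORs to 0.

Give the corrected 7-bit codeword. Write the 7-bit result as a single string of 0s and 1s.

s1 (pos 1,3,5,7): 1⊕0⊕1⊕1 = 1
s2 (pos 2,3,6,7): 1⊕0⊕1⊕1 = 1
s4 (pos 4,5,6,7): 0⊕1⊕1⊕1 = 1
Syndrome s4…s1 = 111 → error at position 7.
Flip position 7: 1100111 → 1100110

1100110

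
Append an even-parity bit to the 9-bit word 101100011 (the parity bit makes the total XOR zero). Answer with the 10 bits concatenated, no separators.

XOR of the 9 data bits: 1⊕0⊕1⊕1⊕0⊕0⊕0⊕1⊕1 = 1
Parity bit = 1 (so all 10 bits XOR to 0).

1011000111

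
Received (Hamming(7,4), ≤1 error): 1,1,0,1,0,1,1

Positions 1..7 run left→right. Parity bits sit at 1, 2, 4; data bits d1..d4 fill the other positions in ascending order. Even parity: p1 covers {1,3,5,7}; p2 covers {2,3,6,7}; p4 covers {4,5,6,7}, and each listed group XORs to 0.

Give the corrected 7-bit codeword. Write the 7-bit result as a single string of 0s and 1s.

1101001

s1 (pos 1,3,5,7): 1⊕0⊕0⊕1 = 0
s2 (pos 2,3,6,7): 1⊕0⊕1⊕1 = 1
s4 (pos 4,5,6,7): 1⊕0⊕1⊕1 = 1
Syndrome s4…s1 = 110 → error at position 6.
Flip position 6: 1101011 → 1101001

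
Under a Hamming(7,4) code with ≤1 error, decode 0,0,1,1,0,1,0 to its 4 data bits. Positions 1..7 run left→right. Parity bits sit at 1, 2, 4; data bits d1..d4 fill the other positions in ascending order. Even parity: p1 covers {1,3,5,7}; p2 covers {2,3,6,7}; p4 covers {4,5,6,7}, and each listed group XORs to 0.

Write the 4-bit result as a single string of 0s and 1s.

1010

s1 (pos 1,3,5,7): 0⊕1⊕0⊕0 = 1
s2 (pos 2,3,6,7): 0⊕1⊕1⊕0 = 0
s4 (pos 4,5,6,7): 1⊕0⊕1⊕0 = 0
Syndrome s4…s1 = 001 → error at position 1.
Flip position 1: 0011010 → 1011010
Read data bits from positions 3,5,6,7: 1010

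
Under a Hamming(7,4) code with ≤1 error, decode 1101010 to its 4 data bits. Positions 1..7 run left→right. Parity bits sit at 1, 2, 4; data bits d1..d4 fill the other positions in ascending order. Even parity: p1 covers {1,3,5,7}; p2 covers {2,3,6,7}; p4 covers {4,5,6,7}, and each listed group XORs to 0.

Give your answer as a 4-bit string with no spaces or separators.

s1 (pos 1,3,5,7): 1⊕0⊕0⊕0 = 1
s2 (pos 2,3,6,7): 1⊕0⊕1⊕0 = 0
s4 (pos 4,5,6,7): 1⊕0⊕1⊕0 = 0
Syndrome s4…s1 = 001 → error at position 1.
Flip position 1: 1101010 → 0101010
Read data bits from positions 3,5,6,7: 0010

0010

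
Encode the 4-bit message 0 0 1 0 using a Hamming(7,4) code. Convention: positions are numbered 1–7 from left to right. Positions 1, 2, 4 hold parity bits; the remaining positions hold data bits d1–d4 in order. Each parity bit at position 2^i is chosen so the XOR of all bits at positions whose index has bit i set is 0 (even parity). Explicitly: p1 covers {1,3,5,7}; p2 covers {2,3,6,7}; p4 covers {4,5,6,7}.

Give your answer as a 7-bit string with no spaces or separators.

0101010

Place data at non-parity positions: p1 p2 0 p4 0 1 0
p1 (pos 1,3,5,7): XOR of data positions = 0⊕0⊕0 = 0
p2 (pos 2,3,6,7): XOR of data positions = 0⊕1⊕0 = 1
p4 (pos 4,5,6,7): XOR of data positions = 0⊕1⊕0 = 1
Codeword: 0101010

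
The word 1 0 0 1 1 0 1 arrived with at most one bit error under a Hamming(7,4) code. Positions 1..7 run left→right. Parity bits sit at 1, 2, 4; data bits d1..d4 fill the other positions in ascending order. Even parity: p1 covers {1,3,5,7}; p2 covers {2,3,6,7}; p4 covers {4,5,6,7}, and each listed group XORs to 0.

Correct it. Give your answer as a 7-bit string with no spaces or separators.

s1 (pos 1,3,5,7): 1⊕0⊕1⊕1 = 1
s2 (pos 2,3,6,7): 0⊕0⊕0⊕1 = 1
s4 (pos 4,5,6,7): 1⊕1⊕0⊕1 = 1
Syndrome s4…s1 = 111 → error at position 7.
Flip position 7: 1001101 → 1001100

1001100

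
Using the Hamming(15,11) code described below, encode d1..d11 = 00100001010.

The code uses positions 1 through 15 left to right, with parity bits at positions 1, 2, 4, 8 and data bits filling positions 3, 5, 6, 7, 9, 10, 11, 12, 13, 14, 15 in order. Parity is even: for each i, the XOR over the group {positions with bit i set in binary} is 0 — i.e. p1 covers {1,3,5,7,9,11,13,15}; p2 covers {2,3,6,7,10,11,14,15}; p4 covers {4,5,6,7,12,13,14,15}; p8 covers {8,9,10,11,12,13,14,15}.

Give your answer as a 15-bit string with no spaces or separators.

000101000001010

Place data at non-parity positions: p1 p2 0 p4 0 1 0 p8 0 0 0 1 0 1 0
p1 (pos 1,3,5,7,9,11,13,15): XOR of data positions = 0⊕0⊕0⊕0⊕0⊕0⊕0 = 0
p2 (pos 2,3,6,7,10,11,14,15): XOR of data positions = 0⊕1⊕0⊕0⊕0⊕1⊕0 = 0
p4 (pos 4,5,6,7,12,13,14,15): XOR of data positions = 0⊕1⊕0⊕1⊕0⊕1⊕0 = 1
p8 (pos 8,9,10,11,12,13,14,15): XOR of data positions = 0⊕0⊕0⊕1⊕0⊕1⊕0 = 0
Codeword: 000101000001010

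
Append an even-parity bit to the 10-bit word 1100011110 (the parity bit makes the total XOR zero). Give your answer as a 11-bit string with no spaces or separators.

11000111100

XOR of the 10 data bits: 1⊕1⊕0⊕0⊕0⊕1⊕1⊕1⊕1⊕0 = 0
Parity bit = 0 (so all 11 bits XOR to 0).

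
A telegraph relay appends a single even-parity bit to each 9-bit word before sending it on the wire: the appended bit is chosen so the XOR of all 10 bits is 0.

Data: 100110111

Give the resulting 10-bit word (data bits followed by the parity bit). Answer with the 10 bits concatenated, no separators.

1001101110

XOR of the 9 data bits: 1⊕0⊕0⊕1⊕1⊕0⊕1⊕1⊕1 = 0
Parity bit = 0 (so all 10 bits XOR to 0).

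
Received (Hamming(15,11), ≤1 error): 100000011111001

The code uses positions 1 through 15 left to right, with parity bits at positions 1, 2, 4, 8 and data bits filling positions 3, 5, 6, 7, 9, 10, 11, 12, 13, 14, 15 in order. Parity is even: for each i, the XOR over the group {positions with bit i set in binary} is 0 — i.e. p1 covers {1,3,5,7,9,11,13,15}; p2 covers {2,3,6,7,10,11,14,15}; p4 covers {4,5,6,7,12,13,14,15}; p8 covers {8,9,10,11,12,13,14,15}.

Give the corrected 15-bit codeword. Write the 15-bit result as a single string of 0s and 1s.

s1 (pos 1,3,5,7,9,11,13,15): 1⊕0⊕0⊕0⊕1⊕1⊕0⊕1 = 0
s2 (pos 2,3,6,7,10,11,14,15): 0⊕0⊕0⊕0⊕1⊕1⊕0⊕1 = 1
s4 (pos 4,5,6,7,12,13,14,15): 0⊕0⊕0⊕0⊕1⊕0⊕0⊕1 = 0
s8 (pos 8,9,10,11,12,13,14,15): 1⊕1⊕1⊕1⊕1⊕0⊕0⊕1 = 0
Syndrome s8…s1 = 0010 → error at position 2.
Flip position 2: 100000011111001 → 110000011111001

110000011111001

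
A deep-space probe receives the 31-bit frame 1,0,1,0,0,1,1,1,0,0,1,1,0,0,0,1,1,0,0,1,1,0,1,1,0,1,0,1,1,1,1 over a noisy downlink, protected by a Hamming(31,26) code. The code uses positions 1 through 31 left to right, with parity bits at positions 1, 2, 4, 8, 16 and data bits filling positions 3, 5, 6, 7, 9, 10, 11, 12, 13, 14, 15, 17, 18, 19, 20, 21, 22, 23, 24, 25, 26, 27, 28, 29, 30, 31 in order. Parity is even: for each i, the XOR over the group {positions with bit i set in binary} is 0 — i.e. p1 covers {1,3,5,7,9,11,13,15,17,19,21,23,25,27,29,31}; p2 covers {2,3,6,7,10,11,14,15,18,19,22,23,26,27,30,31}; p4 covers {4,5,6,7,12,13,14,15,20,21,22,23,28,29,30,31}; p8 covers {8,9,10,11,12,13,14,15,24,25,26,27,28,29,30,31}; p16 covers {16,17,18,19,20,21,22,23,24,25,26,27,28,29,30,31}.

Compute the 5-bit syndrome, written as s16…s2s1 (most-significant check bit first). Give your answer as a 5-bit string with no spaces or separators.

11001

s1 (pos 1,3,5,7,9,11,13,15,17,19,21,23,25,27,29,31): 1⊕1⊕0⊕1⊕0⊕1⊕0⊕0⊕1⊕0⊕1⊕1⊕0⊕0⊕1⊕1 = 1
s2 (pos 2,3,6,7,10,11,14,15,18,19,22,23,26,27,30,31): 0⊕1⊕1⊕1⊕0⊕1⊕0⊕0⊕0⊕0⊕0⊕1⊕1⊕0⊕1⊕1 = 0
s4 (pos 4,5,6,7,12,13,14,15,20,21,22,23,28,29,30,31): 0⊕0⊕1⊕1⊕1⊕0⊕0⊕0⊕1⊕1⊕0⊕1⊕1⊕1⊕1⊕1 = 0
s8 (pos 8,9,10,11,12,13,14,15,24,25,26,27,28,29,30,31): 1⊕0⊕0⊕1⊕1⊕0⊕0⊕0⊕1⊕0⊕1⊕0⊕1⊕1⊕1⊕1 = 1
s16 (pos 16,17,18,19,20,21,22,23,24,25,26,27,28,29,30,31): 1⊕1⊕0⊕0⊕1⊕1⊕0⊕1⊕1⊕0⊕1⊕0⊕1⊕1⊕1⊕1 = 1
Syndrome s16…s1 = 11001 → error at position 25.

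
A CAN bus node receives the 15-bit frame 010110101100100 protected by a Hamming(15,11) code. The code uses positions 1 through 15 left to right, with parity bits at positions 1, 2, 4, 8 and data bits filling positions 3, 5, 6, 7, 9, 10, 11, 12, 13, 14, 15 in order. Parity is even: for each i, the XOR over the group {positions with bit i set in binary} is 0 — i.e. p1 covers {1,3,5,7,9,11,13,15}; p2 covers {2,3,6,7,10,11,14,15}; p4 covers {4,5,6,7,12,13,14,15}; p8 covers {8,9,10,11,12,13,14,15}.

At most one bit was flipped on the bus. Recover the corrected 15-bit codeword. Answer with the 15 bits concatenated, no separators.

s1 (pos 1,3,5,7,9,11,13,15): 0⊕0⊕1⊕1⊕1⊕0⊕1⊕0 = 0
s2 (pos 2,3,6,7,10,11,14,15): 1⊕0⊕0⊕1⊕1⊕0⊕0⊕0 = 1
s4 (pos 4,5,6,7,12,13,14,15): 1⊕1⊕0⊕1⊕0⊕1⊕0⊕0 = 0
s8 (pos 8,9,10,11,12,13,14,15): 0⊕1⊕1⊕0⊕0⊕1⊕0⊕0 = 1
Syndrome s8…s1 = 1010 → error at position 10.
Flip position 10: 010110101100100 → 010110101000100

010110101000100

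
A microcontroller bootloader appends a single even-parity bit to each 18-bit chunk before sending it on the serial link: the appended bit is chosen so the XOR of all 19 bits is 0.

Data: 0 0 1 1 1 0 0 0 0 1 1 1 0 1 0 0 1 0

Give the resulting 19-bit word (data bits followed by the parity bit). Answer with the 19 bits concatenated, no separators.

XOR of the 18 data bits: 0⊕0⊕1⊕1⊕1⊕0⊕0⊕0⊕0⊕1⊕1⊕1⊕0⊕1⊕0⊕0⊕1⊕0 = 0
Parity bit = 0 (so all 19 bits XOR to 0).

0011100001110100100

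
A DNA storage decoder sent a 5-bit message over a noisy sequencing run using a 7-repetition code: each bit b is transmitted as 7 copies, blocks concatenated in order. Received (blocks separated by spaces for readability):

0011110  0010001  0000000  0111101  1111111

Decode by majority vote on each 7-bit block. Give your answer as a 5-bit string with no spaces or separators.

10011

Block 1 (0011110): 4 ones → 1
Block 2 (0010001): 2 ones → 0
Block 3 (0000000): 0 ones → 0
Block 4 (0111101): 5 ones → 1
Block 5 (1111111): 7 ones → 1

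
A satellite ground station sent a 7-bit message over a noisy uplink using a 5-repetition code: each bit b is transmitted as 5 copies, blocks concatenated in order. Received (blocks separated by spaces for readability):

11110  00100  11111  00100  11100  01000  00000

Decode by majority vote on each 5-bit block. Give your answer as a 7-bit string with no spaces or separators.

1010100

Block 1 (11110): 4 ones → 1
Block 2 (00100): 1 one → 0
Block 3 (11111): 5 ones → 1
Block 4 (00100): 1 one → 0
Block 5 (11100): 3 ones → 1
Block 6 (01000): 1 one → 0
Block 7 (00000): 0 ones → 0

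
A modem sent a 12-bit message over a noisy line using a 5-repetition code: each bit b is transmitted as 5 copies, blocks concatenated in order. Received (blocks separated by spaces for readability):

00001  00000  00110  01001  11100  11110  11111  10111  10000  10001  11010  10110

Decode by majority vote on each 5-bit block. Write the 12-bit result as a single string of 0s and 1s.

000011110011

Block 1 (00001): 1 one → 0
Block 2 (00000): 0 ones → 0
Block 3 (00110): 2 ones → 0
Block 4 (01001): 2 ones → 0
Block 5 (11100): 3 ones → 1
Block 6 (11110): 4 ones → 1
Block 7 (11111): 5 ones → 1
Block 8 (10111): 4 ones → 1
Block 9 (10000): 1 one → 0
Block 10 (10001): 2 ones → 0
Block 11 (11010): 3 ones → 1
Block 12 (10110): 3 ones → 1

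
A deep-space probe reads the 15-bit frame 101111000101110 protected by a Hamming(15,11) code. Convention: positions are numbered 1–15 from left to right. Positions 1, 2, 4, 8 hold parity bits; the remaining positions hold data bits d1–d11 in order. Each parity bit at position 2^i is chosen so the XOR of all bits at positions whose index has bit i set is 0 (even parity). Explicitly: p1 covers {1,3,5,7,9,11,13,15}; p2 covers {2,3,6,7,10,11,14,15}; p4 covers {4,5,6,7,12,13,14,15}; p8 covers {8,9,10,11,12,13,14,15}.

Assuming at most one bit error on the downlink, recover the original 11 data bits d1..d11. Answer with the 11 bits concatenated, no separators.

s1 (pos 1,3,5,7,9,11,13,15): 1⊕1⊕1⊕0⊕0⊕0⊕1⊕0 = 0
s2 (pos 2,3,6,7,10,11,14,15): 0⊕1⊕1⊕0⊕1⊕0⊕1⊕0 = 0
s4 (pos 4,5,6,7,12,13,14,15): 1⊕1⊕1⊕0⊕1⊕1⊕1⊕0 = 0
s8 (pos 8,9,10,11,12,13,14,15): 0⊕0⊕1⊕0⊕1⊕1⊕1⊕0 = 0
Syndrome s8…s1 = 0000 → no error.
Read data bits from positions 3,5,6,7,9,10,11,12,13,14,15: 11100101110

11100101110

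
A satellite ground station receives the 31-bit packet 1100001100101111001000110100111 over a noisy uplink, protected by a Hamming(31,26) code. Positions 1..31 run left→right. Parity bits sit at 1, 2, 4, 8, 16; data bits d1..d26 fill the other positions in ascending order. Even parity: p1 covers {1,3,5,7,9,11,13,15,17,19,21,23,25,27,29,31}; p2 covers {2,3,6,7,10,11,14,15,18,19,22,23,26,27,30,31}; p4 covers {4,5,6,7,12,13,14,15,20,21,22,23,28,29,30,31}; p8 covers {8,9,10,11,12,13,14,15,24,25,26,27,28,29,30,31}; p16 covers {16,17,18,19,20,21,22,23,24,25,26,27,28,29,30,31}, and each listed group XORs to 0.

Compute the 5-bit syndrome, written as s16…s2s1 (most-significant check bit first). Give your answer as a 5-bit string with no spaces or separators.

00001

s1 (pos 1,3,5,7,9,11,13,15,17,19,21,23,25,27,29,31): 1⊕0⊕0⊕1⊕0⊕1⊕1⊕1⊕0⊕1⊕0⊕1⊕0⊕0⊕1⊕1 = 1
s2 (pos 2,3,6,7,10,11,14,15,18,19,22,23,26,27,30,31): 1⊕0⊕0⊕1⊕0⊕1⊕1⊕1⊕0⊕1⊕0⊕1⊕1⊕0⊕1⊕1 = 0
s4 (pos 4,5,6,7,12,13,14,15,20,21,22,23,28,29,30,31): 0⊕0⊕0⊕1⊕0⊕1⊕1⊕1⊕0⊕0⊕0⊕1⊕0⊕1⊕1⊕1 = 0
s8 (pos 8,9,10,11,12,13,14,15,24,25,26,27,28,29,30,31): 1⊕0⊕0⊕1⊕0⊕1⊕1⊕1⊕1⊕0⊕1⊕0⊕0⊕1⊕1⊕1 = 0
s16 (pos 16,17,18,19,20,21,22,23,24,25,26,27,28,29,30,31): 1⊕0⊕0⊕1⊕0⊕0⊕0⊕1⊕1⊕0⊕1⊕0⊕0⊕1⊕1⊕1 = 0
Syndrome s16…s1 = 00001 → error at position 1.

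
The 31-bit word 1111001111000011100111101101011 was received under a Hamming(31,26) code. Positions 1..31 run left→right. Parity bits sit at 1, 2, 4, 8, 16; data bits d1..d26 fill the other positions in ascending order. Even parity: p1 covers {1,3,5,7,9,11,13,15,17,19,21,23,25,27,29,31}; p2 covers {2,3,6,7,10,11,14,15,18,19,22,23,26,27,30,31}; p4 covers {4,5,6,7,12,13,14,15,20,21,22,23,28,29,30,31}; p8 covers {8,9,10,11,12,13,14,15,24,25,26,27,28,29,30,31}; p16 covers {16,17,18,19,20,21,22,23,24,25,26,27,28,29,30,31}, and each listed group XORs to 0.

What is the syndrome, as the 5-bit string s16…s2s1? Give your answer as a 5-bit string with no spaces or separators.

11000

s1 (pos 1,3,5,7,9,11,13,15,17,19,21,23,25,27,29,31): 1⊕1⊕0⊕1⊕1⊕0⊕0⊕1⊕1⊕0⊕1⊕1⊕1⊕0⊕0⊕1 = 0
s2 (pos 2,3,6,7,10,11,14,15,18,19,22,23,26,27,30,31): 1⊕1⊕0⊕1⊕1⊕0⊕0⊕1⊕0⊕0⊕1⊕1⊕1⊕0⊕1⊕1 = 0
s4 (pos 4,5,6,7,12,13,14,15,20,21,22,23,28,29,30,31): 1⊕0⊕0⊕1⊕0⊕0⊕0⊕1⊕1⊕1⊕1⊕1⊕1⊕0⊕1⊕1 = 0
s8 (pos 8,9,10,11,12,13,14,15,24,25,26,27,28,29,30,31): 1⊕1⊕1⊕0⊕0⊕0⊕0⊕1⊕0⊕1⊕1⊕0⊕1⊕0⊕1⊕1 = 1
s16 (pos 16,17,18,19,20,21,22,23,24,25,26,27,28,29,30,31): 1⊕1⊕0⊕0⊕1⊕1⊕1⊕1⊕0⊕1⊕1⊕0⊕1⊕0⊕1⊕1 = 1
Syndrome s16…s1 = 11000 → error at position 24.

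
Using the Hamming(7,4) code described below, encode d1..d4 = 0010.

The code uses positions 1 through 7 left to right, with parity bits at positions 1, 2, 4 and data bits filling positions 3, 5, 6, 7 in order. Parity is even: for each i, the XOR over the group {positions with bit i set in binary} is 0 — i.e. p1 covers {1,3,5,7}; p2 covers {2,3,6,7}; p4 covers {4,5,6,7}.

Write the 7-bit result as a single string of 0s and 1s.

0101010

Place data at non-parity positions: p1 p2 0 p4 0 1 0
p1 (pos 1,3,5,7): XOR of data positions = 0⊕0⊕0 = 0
p2 (pos 2,3,6,7): XOR of data positions = 0⊕1⊕0 = 1
p4 (pos 4,5,6,7): XOR of data positions = 0⊕1⊕0 = 1
Codeword: 0101010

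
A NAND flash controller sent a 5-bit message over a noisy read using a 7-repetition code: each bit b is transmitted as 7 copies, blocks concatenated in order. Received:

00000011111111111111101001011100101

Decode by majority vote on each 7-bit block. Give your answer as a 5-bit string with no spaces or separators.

01101

Block 1 (0000001): 1 one → 0
Block 2 (1111111): 7 ones → 1
Block 3 (1111111): 7 ones → 1
Block 4 (0100101): 3 ones → 0
Block 5 (1100101): 4 ones → 1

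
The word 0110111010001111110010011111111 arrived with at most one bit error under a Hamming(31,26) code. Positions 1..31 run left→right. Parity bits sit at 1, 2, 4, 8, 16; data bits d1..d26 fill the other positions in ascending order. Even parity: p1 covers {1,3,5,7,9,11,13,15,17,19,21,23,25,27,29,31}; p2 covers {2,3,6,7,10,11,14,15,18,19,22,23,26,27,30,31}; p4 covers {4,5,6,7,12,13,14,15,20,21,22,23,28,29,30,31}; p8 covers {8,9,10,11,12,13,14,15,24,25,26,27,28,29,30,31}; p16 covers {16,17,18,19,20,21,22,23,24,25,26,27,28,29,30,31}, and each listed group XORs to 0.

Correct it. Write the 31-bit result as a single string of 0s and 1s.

s1 (pos 1,3,5,7,9,11,13,15,17,19,21,23,25,27,29,31): 0⊕1⊕1⊕1⊕1⊕0⊕1⊕1⊕1⊕0⊕1⊕0⊕1⊕1⊕1⊕1 = 0
s2 (pos 2,3,6,7,10,11,14,15,18,19,22,23,26,27,30,31): 1⊕1⊕1⊕1⊕0⊕0⊕1⊕1⊕1⊕0⊕0⊕0⊕1⊕1⊕1⊕1 = 1
s4 (pos 4,5,6,7,12,13,14,15,20,21,22,23,28,29,30,31): 0⊕1⊕1⊕1⊕0⊕1⊕1⊕1⊕0⊕1⊕0⊕0⊕1⊕1⊕1⊕1 = 1
s8 (pos 8,9,10,11,12,13,14,15,24,25,26,27,28,29,30,31): 0⊕1⊕0⊕0⊕0⊕1⊕1⊕1⊕1⊕1⊕1⊕1⊕1⊕1⊕1⊕1 = 0
s16 (pos 16,17,18,19,20,21,22,23,24,25,26,27,28,29,30,31): 1⊕1⊕1⊕0⊕0⊕1⊕0⊕0⊕1⊕1⊕1⊕1⊕1⊕1⊕1⊕1 = 0
Syndrome s16…s1 = 00110 → error at position 6.
Flip position 6: 0110111010001111110010011111111 → 0110101010001111110010011111111

0110101010001111110010011111111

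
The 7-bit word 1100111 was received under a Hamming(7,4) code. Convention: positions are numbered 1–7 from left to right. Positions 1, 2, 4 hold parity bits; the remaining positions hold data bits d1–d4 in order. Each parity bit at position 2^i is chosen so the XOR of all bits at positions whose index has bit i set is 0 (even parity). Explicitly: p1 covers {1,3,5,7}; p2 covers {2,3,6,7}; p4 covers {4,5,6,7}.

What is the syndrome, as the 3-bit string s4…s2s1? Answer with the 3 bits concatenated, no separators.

s1 (pos 1,3,5,7): 1⊕0⊕1⊕1 = 1
s2 (pos 2,3,6,7): 1⊕0⊕1⊕1 = 1
s4 (pos 4,5,6,7): 0⊕1⊕1⊕1 = 1
Syndrome s4…s1 = 111 → error at position 7.

111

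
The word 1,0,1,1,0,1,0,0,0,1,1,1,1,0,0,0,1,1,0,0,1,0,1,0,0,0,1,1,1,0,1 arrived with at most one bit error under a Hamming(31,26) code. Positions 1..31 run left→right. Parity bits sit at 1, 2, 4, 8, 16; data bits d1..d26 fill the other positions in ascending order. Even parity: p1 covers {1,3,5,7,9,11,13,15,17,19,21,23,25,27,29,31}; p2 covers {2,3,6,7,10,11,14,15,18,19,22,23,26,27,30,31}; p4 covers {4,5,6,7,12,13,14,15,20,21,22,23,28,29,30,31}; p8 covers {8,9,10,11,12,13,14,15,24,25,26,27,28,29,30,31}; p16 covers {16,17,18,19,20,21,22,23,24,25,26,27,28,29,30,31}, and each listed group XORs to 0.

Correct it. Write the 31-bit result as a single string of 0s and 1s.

1010010001111000110010100011101

s1 (pos 1,3,5,7,9,11,13,15,17,19,21,23,25,27,29,31): 1⊕1⊕0⊕0⊕0⊕1⊕1⊕0⊕1⊕0⊕1⊕1⊕0⊕1⊕1⊕1 = 0
s2 (pos 2,3,6,7,10,11,14,15,18,19,22,23,26,27,30,31): 0⊕1⊕1⊕0⊕1⊕1⊕0⊕0⊕1⊕0⊕0⊕1⊕0⊕1⊕0⊕1 = 0
s4 (pos 4,5,6,7,12,13,14,15,20,21,22,23,28,29,30,31): 1⊕0⊕1⊕0⊕1⊕1⊕0⊕0⊕0⊕1⊕0⊕1⊕1⊕1⊕0⊕1 = 1
s8 (pos 8,9,10,11,12,13,14,15,24,25,26,27,28,29,30,31): 0⊕0⊕1⊕1⊕1⊕1⊕0⊕0⊕0⊕0⊕0⊕1⊕1⊕1⊕0⊕1 = 0
s16 (pos 16,17,18,19,20,21,22,23,24,25,26,27,28,29,30,31): 0⊕1⊕1⊕0⊕0⊕1⊕0⊕1⊕0⊕0⊕0⊕1⊕1⊕1⊕0⊕1 = 0
Syndrome s16…s1 = 00100 → error at position 4.
Flip position 4: 1011010001111000110010100011101 → 1010010001111000110010100011101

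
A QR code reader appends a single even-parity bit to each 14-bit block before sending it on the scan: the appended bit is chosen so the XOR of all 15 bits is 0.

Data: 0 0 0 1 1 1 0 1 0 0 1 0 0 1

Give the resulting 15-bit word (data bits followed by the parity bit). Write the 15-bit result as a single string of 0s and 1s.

XOR of the 14 data bits: 0⊕0⊕0⊕1⊕1⊕1⊕0⊕1⊕0⊕0⊕1⊕0⊕0⊕1 = 0
Parity bit = 0 (so all 15 bits XOR to 0).

000111010010010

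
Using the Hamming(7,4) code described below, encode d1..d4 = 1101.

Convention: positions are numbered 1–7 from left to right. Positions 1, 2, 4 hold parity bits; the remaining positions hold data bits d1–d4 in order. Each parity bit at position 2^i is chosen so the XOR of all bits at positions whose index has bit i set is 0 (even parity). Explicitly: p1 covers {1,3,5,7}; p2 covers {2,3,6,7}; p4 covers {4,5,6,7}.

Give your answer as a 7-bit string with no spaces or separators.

1010101

Place data at non-parity positions: p1 p2 1 p4 1 0 1
p1 (pos 1,3,5,7): XOR of data positions = 1⊕1⊕1 = 1
p2 (pos 2,3,6,7): XOR of data positions = 1⊕0⊕1 = 0
p4 (pos 4,5,6,7): XOR of data positions = 1⊕0⊕1 = 0
Codeword: 1010101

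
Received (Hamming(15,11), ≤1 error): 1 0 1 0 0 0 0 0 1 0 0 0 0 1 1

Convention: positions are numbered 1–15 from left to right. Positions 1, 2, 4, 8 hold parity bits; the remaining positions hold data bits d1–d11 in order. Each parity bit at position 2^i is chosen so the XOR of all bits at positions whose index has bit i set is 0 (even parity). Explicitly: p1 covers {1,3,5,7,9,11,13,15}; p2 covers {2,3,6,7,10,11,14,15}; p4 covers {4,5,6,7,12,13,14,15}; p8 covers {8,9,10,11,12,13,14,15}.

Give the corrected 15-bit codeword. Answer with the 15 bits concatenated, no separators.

101000001100011

s1 (pos 1,3,5,7,9,11,13,15): 1⊕1⊕0⊕0⊕1⊕0⊕0⊕1 = 0
s2 (pos 2,3,6,7,10,11,14,15): 0⊕1⊕0⊕0⊕0⊕0⊕1⊕1 = 1
s4 (pos 4,5,6,7,12,13,14,15): 0⊕0⊕0⊕0⊕0⊕0⊕1⊕1 = 0
s8 (pos 8,9,10,11,12,13,14,15): 0⊕1⊕0⊕0⊕0⊕0⊕1⊕1 = 1
Syndrome s8…s1 = 1010 → error at position 10.
Flip position 10: 101000001000011 → 101000001100011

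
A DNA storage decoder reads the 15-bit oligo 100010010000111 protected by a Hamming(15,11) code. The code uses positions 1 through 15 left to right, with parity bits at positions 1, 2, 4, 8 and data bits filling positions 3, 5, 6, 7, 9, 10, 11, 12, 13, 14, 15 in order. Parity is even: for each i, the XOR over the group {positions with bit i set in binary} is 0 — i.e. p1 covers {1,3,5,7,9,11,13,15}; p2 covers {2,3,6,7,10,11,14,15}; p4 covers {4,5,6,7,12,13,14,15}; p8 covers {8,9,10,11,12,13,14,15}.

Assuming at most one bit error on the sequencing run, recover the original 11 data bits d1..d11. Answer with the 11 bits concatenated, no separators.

01000000111

s1 (pos 1,3,5,7,9,11,13,15): 1⊕0⊕1⊕0⊕0⊕0⊕1⊕1 = 0
s2 (pos 2,3,6,7,10,11,14,15): 0⊕0⊕0⊕0⊕0⊕0⊕1⊕1 = 0
s4 (pos 4,5,6,7,12,13,14,15): 0⊕1⊕0⊕0⊕0⊕1⊕1⊕1 = 0
s8 (pos 8,9,10,11,12,13,14,15): 1⊕0⊕0⊕0⊕0⊕1⊕1⊕1 = 0
Syndrome s8…s1 = 0000 → no error.
Read data bits from positions 3,5,6,7,9,10,11,12,13,14,15: 01000000111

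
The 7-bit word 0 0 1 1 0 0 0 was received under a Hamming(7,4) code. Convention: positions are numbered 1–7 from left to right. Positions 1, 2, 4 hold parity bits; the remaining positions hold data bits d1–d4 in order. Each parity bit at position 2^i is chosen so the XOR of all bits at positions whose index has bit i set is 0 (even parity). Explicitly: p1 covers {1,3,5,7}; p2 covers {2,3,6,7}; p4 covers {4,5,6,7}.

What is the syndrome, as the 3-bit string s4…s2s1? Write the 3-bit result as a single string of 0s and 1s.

s1 (pos 1,3,5,7): 0⊕1⊕0⊕0 = 1
s2 (pos 2,3,6,7): 0⊕1⊕0⊕0 = 1
s4 (pos 4,5,6,7): 1⊕0⊕0⊕0 = 1
Syndrome s4…s1 = 111 → error at position 7.

111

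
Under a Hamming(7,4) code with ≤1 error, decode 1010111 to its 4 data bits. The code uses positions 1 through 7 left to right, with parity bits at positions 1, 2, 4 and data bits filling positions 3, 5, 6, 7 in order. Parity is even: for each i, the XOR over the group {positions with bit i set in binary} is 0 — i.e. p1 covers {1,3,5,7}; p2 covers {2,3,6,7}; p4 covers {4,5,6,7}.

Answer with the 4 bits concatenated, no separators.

1101

s1 (pos 1,3,5,7): 1⊕1⊕1⊕1 = 0
s2 (pos 2,3,6,7): 0⊕1⊕1⊕1 = 1
s4 (pos 4,5,6,7): 0⊕1⊕1⊕1 = 1
Syndrome s4…s1 = 110 → error at position 6.
Flip position 6: 1010111 → 1010101
Read data bits from positions 3,5,6,7: 1101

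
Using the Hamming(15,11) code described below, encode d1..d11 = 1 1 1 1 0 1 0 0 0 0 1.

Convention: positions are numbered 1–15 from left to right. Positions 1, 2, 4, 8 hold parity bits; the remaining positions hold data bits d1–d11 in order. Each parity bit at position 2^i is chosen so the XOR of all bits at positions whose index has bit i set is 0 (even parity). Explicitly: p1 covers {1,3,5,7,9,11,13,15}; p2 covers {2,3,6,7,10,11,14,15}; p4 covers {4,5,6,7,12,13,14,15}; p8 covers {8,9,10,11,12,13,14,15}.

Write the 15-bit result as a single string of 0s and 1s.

Place data at non-parity positions: p1 p2 1 p4 1 1 1 p8 0 1 0 0 0 0 1
p1 (pos 1,3,5,7,9,11,13,15): XOR of data positions = 1⊕1⊕1⊕0⊕0⊕0⊕1 = 0
p2 (pos 2,3,6,7,10,11,14,15): XOR of data positions = 1⊕1⊕1⊕1⊕0⊕0⊕1 = 1
p4 (pos 4,5,6,7,12,13,14,15): XOR of data positions = 1⊕1⊕1⊕0⊕0⊕0⊕1 = 0
p8 (pos 8,9,10,11,12,13,14,15): XOR of data positions = 0⊕1⊕0⊕0⊕0⊕0⊕1 = 0
Codeword: 011011100100001

011011100100001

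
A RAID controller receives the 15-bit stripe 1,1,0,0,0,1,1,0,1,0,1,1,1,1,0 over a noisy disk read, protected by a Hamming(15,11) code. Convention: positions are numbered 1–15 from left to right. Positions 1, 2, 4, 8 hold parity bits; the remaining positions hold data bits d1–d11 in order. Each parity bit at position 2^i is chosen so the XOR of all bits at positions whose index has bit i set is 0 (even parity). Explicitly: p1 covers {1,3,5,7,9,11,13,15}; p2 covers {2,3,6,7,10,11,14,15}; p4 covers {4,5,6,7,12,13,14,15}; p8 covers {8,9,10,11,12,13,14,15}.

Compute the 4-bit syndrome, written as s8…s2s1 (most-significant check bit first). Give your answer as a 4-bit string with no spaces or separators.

1111

s1 (pos 1,3,5,7,9,11,13,15): 1⊕0⊕0⊕1⊕1⊕1⊕1⊕0 = 1
s2 (pos 2,3,6,7,10,11,14,15): 1⊕0⊕1⊕1⊕0⊕1⊕1⊕0 = 1
s4 (pos 4,5,6,7,12,13,14,15): 0⊕0⊕1⊕1⊕1⊕1⊕1⊕0 = 1
s8 (pos 8,9,10,11,12,13,14,15): 0⊕1⊕0⊕1⊕1⊕1⊕1⊕0 = 1
Syndrome s8…s1 = 1111 → error at position 15.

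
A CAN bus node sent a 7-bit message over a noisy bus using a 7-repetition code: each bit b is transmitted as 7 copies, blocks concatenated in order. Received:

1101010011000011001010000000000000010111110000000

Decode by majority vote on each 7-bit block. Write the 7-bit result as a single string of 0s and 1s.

Block 1 (1101010): 4 ones → 1
Block 2 (0110000): 2 ones → 0
Block 3 (1100101): 4 ones → 1
Block 4 (0000000): 0 ones → 0
Block 5 (0000000): 0 ones → 0
Block 6 (1011111): 6 ones → 1
Block 7 (0000000): 0 ones → 0

1010010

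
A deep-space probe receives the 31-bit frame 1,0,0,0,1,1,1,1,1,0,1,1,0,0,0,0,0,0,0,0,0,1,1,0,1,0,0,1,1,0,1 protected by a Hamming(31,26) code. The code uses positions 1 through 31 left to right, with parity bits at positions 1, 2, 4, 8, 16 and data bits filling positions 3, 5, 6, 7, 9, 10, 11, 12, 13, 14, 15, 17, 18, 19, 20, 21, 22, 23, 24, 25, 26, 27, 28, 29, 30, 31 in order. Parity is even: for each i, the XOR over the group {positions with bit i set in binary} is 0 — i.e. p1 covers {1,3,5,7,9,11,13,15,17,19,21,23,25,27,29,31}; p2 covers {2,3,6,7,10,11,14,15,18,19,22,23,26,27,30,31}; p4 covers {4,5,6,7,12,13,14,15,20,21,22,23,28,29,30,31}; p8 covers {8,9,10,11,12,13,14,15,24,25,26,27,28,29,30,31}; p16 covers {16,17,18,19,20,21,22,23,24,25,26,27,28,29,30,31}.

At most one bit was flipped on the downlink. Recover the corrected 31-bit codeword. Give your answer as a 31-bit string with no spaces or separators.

1000011110110000000001101001101

s1 (pos 1,3,5,7,9,11,13,15,17,19,21,23,25,27,29,31): 1⊕0⊕1⊕1⊕1⊕1⊕0⊕0⊕0⊕0⊕0⊕1⊕1⊕0⊕1⊕1 = 1
s2 (pos 2,3,6,7,10,11,14,15,18,19,22,23,26,27,30,31): 0⊕0⊕1⊕1⊕0⊕1⊕0⊕0⊕0⊕0⊕1⊕1⊕0⊕0⊕0⊕1 = 0
s4 (pos 4,5,6,7,12,13,14,15,20,21,22,23,28,29,30,31): 0⊕1⊕1⊕1⊕1⊕0⊕0⊕0⊕0⊕0⊕1⊕1⊕1⊕1⊕0⊕1 = 1
s8 (pos 8,9,10,11,12,13,14,15,24,25,26,27,28,29,30,31): 1⊕1⊕0⊕1⊕1⊕0⊕0⊕0⊕0⊕1⊕0⊕0⊕1⊕1⊕0⊕1 = 0
s16 (pos 16,17,18,19,20,21,22,23,24,25,26,27,28,29,30,31): 0⊕0⊕0⊕0⊕0⊕0⊕1⊕1⊕0⊕1⊕0⊕0⊕1⊕1⊕0⊕1 = 0
Syndrome s16…s1 = 00101 → error at position 5.
Flip position 5: 1000111110110000000001101001101 → 1000011110110000000001101001101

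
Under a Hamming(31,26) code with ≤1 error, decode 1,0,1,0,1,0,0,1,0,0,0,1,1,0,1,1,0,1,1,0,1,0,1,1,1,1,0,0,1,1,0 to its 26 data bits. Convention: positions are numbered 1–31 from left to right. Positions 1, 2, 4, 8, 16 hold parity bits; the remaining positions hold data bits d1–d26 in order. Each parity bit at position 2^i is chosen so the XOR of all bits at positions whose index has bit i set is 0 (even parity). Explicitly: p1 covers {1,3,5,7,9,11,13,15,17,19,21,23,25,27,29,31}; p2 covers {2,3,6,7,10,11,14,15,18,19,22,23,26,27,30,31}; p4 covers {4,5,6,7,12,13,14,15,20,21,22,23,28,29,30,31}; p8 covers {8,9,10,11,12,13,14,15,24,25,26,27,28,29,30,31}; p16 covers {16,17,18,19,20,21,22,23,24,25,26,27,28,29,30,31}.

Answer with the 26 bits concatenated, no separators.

11000101101011010111100110

s1 (pos 1,3,5,7,9,11,13,15,17,19,21,23,25,27,29,31): 1⊕1⊕1⊕0⊕0⊕0⊕1⊕1⊕0⊕1⊕1⊕1⊕1⊕0⊕1⊕0 = 0
s2 (pos 2,3,6,7,10,11,14,15,18,19,22,23,26,27,30,31): 0⊕1⊕0⊕0⊕0⊕0⊕0⊕1⊕1⊕1⊕0⊕1⊕1⊕0⊕1⊕0 = 1
s4 (pos 4,5,6,7,12,13,14,15,20,21,22,23,28,29,30,31): 0⊕1⊕0⊕0⊕1⊕1⊕0⊕1⊕0⊕1⊕0⊕1⊕0⊕1⊕1⊕0 = 0
s8 (pos 8,9,10,11,12,13,14,15,24,25,26,27,28,29,30,31): 1⊕0⊕0⊕0⊕1⊕1⊕0⊕1⊕1⊕1⊕1⊕0⊕0⊕1⊕1⊕0 = 1
s16 (pos 16,17,18,19,20,21,22,23,24,25,26,27,28,29,30,31): 1⊕0⊕1⊕1⊕0⊕1⊕0⊕1⊕1⊕1⊕1⊕0⊕0⊕1⊕1⊕0 = 0
Syndrome s16…s1 = 01010 → error at position 10.
Flip position 10: 1010100100011011011010111100110 → 1010100101011011011010111100110
Read data bits from positions 3,5,6,7,9,10,11,12,13,14,15,17,18,19,20,21,22,23,24,25,26,27,28,29,30,31: 11000101101011010111100110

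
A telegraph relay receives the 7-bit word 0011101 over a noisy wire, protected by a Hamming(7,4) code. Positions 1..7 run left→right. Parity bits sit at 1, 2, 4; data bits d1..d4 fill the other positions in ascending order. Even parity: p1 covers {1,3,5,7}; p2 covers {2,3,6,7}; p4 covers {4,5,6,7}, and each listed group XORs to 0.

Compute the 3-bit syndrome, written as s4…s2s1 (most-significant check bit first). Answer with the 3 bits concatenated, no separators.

s1 (pos 1,3,5,7): 0⊕1⊕1⊕1 = 1
s2 (pos 2,3,6,7): 0⊕1⊕0⊕1 = 0
s4 (pos 4,5,6,7): 1⊕1⊕0⊕1 = 1
Syndrome s4…s1 = 101 → error at position 5.

101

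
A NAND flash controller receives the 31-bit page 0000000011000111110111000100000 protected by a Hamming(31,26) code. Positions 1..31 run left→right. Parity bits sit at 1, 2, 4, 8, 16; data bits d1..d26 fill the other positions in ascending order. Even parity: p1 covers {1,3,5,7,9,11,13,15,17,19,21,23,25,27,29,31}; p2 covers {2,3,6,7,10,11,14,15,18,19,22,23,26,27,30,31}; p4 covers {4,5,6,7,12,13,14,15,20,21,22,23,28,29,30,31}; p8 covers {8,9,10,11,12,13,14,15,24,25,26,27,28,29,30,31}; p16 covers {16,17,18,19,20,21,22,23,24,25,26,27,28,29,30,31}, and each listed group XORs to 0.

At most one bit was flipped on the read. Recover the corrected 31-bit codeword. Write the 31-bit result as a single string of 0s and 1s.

s1 (pos 1,3,5,7,9,11,13,15,17,19,21,23,25,27,29,31): 0⊕0⊕0⊕0⊕1⊕0⊕0⊕1⊕1⊕0⊕1⊕0⊕0⊕0⊕0⊕0 = 0
s2 (pos 2,3,6,7,10,11,14,15,18,19,22,23,26,27,30,31): 0⊕0⊕0⊕0⊕1⊕0⊕1⊕1⊕1⊕0⊕1⊕0⊕1⊕0⊕0⊕0 = 0
s4 (pos 4,5,6,7,12,13,14,15,20,21,22,23,28,29,30,31): 0⊕0⊕0⊕0⊕0⊕0⊕1⊕1⊕1⊕1⊕1⊕0⊕0⊕0⊕0⊕0 = 1
s8 (pos 8,9,10,11,12,13,14,15,24,25,26,27,28,29,30,31): 0⊕1⊕1⊕0⊕0⊕0⊕1⊕1⊕0⊕0⊕1⊕0⊕0⊕0⊕0⊕0 = 1
s16 (pos 16,17,18,19,20,21,22,23,24,25,26,27,28,29,30,31): 1⊕1⊕1⊕0⊕1⊕1⊕1⊕0⊕0⊕0⊕1⊕0⊕0⊕0⊕0⊕0 = 1
Syndrome s16…s1 = 11100 → error at position 28.
Flip position 28: 0000000011000111110111000100000 → 0000000011000111110111000101000

0000000011000111110111000101000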